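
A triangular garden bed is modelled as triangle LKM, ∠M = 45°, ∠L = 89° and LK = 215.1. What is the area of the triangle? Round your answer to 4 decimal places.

23530.6413

The third angle is ∠K = 180° − ∠M − ∠L = 46.00°.
Law of sines: KM = LK·sin L/sin M ≈ 304.15.
Law of sines: ML = LK·sin K/sin M ≈ 218.82.
Area = ½·LK·KM·sin K ≈ 23531.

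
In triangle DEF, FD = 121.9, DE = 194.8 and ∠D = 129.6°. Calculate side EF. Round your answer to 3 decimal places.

288.235

By the law of cosines, EF² = FD² + DE² − 2·FD·DE·cos D = 83079, so EF ≈ 288.23.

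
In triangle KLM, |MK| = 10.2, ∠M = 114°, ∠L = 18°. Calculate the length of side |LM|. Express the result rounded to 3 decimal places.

The third angle is ∠K = 180° − ∠L − ∠M = 48.00°.
Law of sines: |LM| = |MK|·sin K/sin L ≈ 24.53.

24.530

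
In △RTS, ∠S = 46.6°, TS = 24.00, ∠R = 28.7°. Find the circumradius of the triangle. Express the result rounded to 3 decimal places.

24.988

The third angle is ∠T = 180° − ∠S − ∠R = 104.70°.
Law of sines: SR = TS·sin T/sin R ≈ 48.341.
Law of sines: RT = TS·sin S/sin R ≈ 36.312.
Circumradius = TS/(2 sin R) ≈ 24.988.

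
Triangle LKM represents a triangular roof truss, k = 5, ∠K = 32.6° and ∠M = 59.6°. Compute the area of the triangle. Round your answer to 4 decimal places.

The third angle is ∠L = 180° − ∠K − ∠M = 87.80°.
Law of sines: l = k·sin L/sin K ≈ 9.2735.
Law of sines: m = k·sin M/sin K ≈ 8.0045.
Area = ½·k·l·sin M ≈ 19.996.

19.9964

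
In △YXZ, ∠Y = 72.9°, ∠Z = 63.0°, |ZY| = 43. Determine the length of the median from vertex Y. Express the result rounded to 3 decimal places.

m_Y ≈ 39.599

The third angle is ∠X = 180° − ∠Z − ∠Y = 44.10°.
Law of sines: |XZ| = |ZY|·sin Y/sin X ≈ 59.058.
Law of sines: |YX| = |ZY|·sin Z/sin X ≈ 55.055.
Median from Y: ½√(2·|ZY|² + 2·|YX|² − |XZ|²) ≈ 39.599.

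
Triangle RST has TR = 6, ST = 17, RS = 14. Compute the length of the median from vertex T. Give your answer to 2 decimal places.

10.65

Median from T: ½√(2·ST² + 2·TR² − RS²) ≈ 10.654.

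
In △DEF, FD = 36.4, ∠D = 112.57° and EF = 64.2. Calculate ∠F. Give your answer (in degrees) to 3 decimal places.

Law of sines: sin E = FD·sin D/EF ≈ 0.52355.
Since EF ≥ FD, only the acute value applies: ∠E ≈ 31.57°.
Then ∠F = 180° − ∠D − ∠E ≈ 35.86°.

35.859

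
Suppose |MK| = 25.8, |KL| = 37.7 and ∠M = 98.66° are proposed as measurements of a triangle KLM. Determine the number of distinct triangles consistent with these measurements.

1

|MK|·sin M = 25.8·sin(98.66°) ≈ 25.51.
Since ∠M is not acute, a triangle exists only if |KL| > |MK|; here |KL| > |MK|, so there is exactly one triangle.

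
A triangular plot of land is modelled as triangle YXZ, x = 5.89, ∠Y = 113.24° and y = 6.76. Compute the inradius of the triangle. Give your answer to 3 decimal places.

0.650

Law of sines: sin X = x·sin Y/y ≈ 0.80060.
Since y ≥ x, only the acute value applies: ∠X ≈ 53.19°.
Then ∠Z = 180° − ∠Y − ∠X ≈ 13.57°.
Law of sines gives z = y·sin Z/sin Y ≈ 1.7264.
Area = ½·y·x·sin Z ≈ 4.6718.
Semiperimeter s = (6.76+5.89+1.7264)/2 = 7.1882.
Inradius = area/s = 4.6718/7.1882 ≈ 0.64993.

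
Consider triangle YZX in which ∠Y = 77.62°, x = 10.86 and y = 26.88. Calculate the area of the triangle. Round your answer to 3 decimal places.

Law of sines: sin X = x·sin Y/y ≈ 0.39462.
Since y ≥ x, only the acute value applies: ∠X ≈ 23.24°.
Then ∠Z = 180° − ∠Y − ∠X ≈ 79.14°.
Law of sines gives z = y·sin Z/sin Y ≈ 27.027.
Area = ½·y·x·sin Z ≈ 143.34.

143.343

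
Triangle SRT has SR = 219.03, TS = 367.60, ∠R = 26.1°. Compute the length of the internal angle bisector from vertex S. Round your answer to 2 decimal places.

Law of sines: sin T = SR·sin R/TS ≈ 0.26213.
Since TS ≥ SR, only the acute value applies: ∠T ≈ 15.20°.
Then ∠S = 180° − ∠R − ∠T ≈ 138.70°.
Law of sines gives RT = TS·sin S/sin R ≈ 551.44.
The bisector from S has length 2·TS·SR·cos(∠S/2)/(TS+SR) ≈ 96.798.

t_S ≈ 96.80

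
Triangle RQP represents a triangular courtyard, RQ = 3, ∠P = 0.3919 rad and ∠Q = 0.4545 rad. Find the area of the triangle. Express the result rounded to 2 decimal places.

area ≈ 3.87

The third angle is ∠R = π − ∠Q − ∠P = 2.2952 rad.
Law of sines: QP = RQ·sin R/sin P ≈ 5.8823.
Law of sines: PR = RQ·sin Q/sin P ≈ 3.4482.
Area = ½·RQ·QP·sin Q ≈ 3.8736.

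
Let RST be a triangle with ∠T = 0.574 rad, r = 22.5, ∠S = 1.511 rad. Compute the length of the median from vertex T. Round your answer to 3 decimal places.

m_T ≈ 23.165

The third angle is ∠R = π − ∠S − ∠T = 1.057 rad.
Law of sines: s = r·sin S/sin R ≈ 25.796.
Law of sines: t = r·sin T/sin R ≈ 14.032.
Median from T: ½√(2·r² + 2·s² − t²) ≈ 23.165.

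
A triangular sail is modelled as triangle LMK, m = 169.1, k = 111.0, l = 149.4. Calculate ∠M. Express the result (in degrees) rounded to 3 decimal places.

By the law of cosines, cos M = (k² + l² − m²) / (2·k·l) ≈ 0.18231, so ∠M ≈ 79.50°.

∠M ≈ 79.496°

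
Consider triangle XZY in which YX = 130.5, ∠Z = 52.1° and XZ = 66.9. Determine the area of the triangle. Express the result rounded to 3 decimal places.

Law of sines: sin Y = XZ·sin Z/YX ≈ 0.40452.
Since YX ≥ XZ, only the acute value applies: ∠Y ≈ 23.86°.
Then ∠X = 180° − ∠Z − ∠Y ≈ 104.04°.
Law of sines gives ZY = YX·sin X/sin Z ≈ 160.44.
Area = ½·YX·XZ·sin X ≈ 4234.8.

4234.839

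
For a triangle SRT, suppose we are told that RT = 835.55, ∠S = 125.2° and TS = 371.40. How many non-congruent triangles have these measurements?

1

TS·sin S = 371.40·sin(125.2°) ≈ 303.5.
Since ∠S is not acute, a triangle exists only if RT > TS; here RT > TS, so there is exactly one triangle.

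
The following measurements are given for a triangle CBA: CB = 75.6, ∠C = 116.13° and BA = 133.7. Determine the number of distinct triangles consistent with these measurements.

CB·sin C = 75.6·sin(116.13°) ≈ 67.87.
Since ∠C is not acute, a triangle exists only if BA > CB; here BA > CB, so there is exactly one triangle.

1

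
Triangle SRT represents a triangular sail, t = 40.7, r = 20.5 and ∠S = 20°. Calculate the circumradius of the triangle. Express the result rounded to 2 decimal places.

By the law of cosines, s² = r² + t² − 2·r·t·cos S = 508.67, so s ≈ 22.554.
Area = ½·r·t·sin S ≈ 142.68.
Circumradius = s/(2 sin S) ≈ 32.971.

32.97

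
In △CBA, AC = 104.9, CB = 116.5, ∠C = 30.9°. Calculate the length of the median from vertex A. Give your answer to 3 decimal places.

By the law of cosines, BA² = AC² + CB² − 2·AC·CB·cos C = 3603.7, so BA ≈ 60.031.
Median from A: ½√(2·BA² + 2·AC² − CB²) ≈ 62.536.

m_A ≈ 62.536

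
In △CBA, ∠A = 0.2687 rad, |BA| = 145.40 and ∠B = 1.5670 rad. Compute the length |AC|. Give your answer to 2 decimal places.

The third angle is ∠C = π − ∠B − ∠A = 1.3059 rad.
Law of sines: |AC| = |BA|·sin B/sin C ≈ 150.65.

150.65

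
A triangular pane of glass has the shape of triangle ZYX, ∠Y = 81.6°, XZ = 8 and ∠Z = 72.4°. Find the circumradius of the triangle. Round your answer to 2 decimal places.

4.04

The third angle is ∠X = 180° − ∠Z − ∠Y = 26.00°.
Law of sines: YX = XZ·sin Z/sin Y ≈ 7.7082.
Law of sines: ZY = XZ·sin X/sin Y ≈ 3.545.
Circumradius = XZ/(2 sin Y) ≈ 4.0434.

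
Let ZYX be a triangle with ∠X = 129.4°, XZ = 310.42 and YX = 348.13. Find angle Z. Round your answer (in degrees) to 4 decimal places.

26.8505

By the law of cosines, ZY² = YX² + XZ² − 2·YX·XZ·cos X = 3.5474e+05, so ZY ≈ 595.6.
Law of cosines again: cos Z = (XZ² + ZY² − YX²)/(2·XZ·ZY) ≈ 0.89219, so ∠Z ≈ 26.85°.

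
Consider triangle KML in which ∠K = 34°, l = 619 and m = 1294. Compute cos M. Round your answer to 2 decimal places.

-0.53

By the law of cosines, k² = m² + l² − 2·m·l·cos K = 7.295e+05, so k ≈ 854.11.
Law of cosines again: cos M = (l² + k² − m²)/(2·l·k) ≈ -0.53128, so ∠M ≈ 122.09°.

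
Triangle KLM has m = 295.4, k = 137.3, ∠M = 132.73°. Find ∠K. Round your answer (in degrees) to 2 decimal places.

Law of sines: sin K = k·sin M/m ≈ 0.34142.
Since m ≥ k, only the acute value applies: ∠K ≈ 19.96°.
Then ∠L = 180° − ∠M − ∠K ≈ 27.31°.

19.96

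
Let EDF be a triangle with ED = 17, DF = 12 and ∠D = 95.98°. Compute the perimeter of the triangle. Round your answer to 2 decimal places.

perimeter ≈ 50.81

By the law of cosines, FE² = ED² + DF² − 2·ED·DF·cos D = 475.51, so FE ≈ 21.806.
Semiperimeter s = (12+21.806+17)/2 = 25.403.
Perimeter = 12 + 21.806 + 17 = 50.806.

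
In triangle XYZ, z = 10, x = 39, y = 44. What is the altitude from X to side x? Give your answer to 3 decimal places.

h_X ≈ 9.148

Semiperimeter s = (39 + 44 + 10)/2 = 46.5.
Heron's formula: area = √(46.5·7.5·2.5·36.5) ≈ 178.39.
The altitude from X has length 2·area/x ≈ 9.1483.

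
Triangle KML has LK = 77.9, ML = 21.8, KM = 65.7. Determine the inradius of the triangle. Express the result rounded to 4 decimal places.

r ≈ 7.7518

Semiperimeter s = (21.8 + 77.9 + 65.7)/2 = 82.7.
Heron's formula: area = √(82.7·60.9·4.8·17) ≈ 641.07.
Inradius = area/s = 641.07/82.7 ≈ 7.7518.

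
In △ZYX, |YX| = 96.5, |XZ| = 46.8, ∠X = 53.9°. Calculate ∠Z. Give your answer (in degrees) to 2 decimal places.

By the law of cosines, |ZY|² = |YX|² + |XZ|² − 2·|YX|·|XZ|·cos X = 6180.6, so |ZY| ≈ 78.617.
Law of cosines again: cos Z = (|XZ|² + |ZY|² − |YX|²)/(2·|XZ|·|ZY|) ≈ -0.12793, so ∠Z ≈ 97.35°.

∠Z ≈ 97.35°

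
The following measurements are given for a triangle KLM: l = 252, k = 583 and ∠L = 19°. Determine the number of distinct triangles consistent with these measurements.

k·sin L = 583·sin(19°) ≈ 189.8.
Since k sin L < l < k (189.8 < 252 < 583), two triangles exist.

2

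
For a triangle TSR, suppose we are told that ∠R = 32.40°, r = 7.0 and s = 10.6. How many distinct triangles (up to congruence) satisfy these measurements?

2

s·sin R = 10.6·sin(32.40°) ≈ 5.68.
Since s sin R < r < s (5.68 < 7.0 < 10.6), two triangles exist.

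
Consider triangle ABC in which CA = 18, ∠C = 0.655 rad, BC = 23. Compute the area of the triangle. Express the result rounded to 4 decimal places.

Area = ½·BC·CA·sin C ≈ 126.1.

area ≈ 126.0960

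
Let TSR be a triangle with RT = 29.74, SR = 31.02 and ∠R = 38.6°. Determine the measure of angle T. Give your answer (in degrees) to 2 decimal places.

By the law of cosines, TS² = SR² + RT² − 2·SR·RT·cos R = 404.75, so TS ≈ 20.118.
Law of cosines again: cos T = (RT² + TS² − SR²)/(2·RT·TS) ≈ 0.27324, so ∠T ≈ 74.14°.

∠T ≈ 74.14°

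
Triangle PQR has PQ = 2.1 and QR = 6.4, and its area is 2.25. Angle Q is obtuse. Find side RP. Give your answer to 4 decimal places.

8.4082

From area = ½·PQ·QR·sin Q, we get sin Q = 2·area/(PQ·QR) ≈ 0.33482.
Taking the obtuse solution, ∠Q ≈ 160.44°.
Law of cosines then gives RP ≈ 8.4082.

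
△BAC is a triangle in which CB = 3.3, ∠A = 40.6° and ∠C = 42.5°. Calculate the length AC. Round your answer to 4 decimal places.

5.0342

The third angle is ∠B = 180° − ∠A − ∠C = 96.90°.
Law of sines: AC = CB·sin B/sin A ≈ 5.0342.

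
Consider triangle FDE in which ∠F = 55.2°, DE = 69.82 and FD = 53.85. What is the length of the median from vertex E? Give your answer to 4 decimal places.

m_E ≈ 72.8358

Law of sines: sin E = FD·sin F/DE ≈ 0.63333.
Since DE ≥ FD, only the acute value applies: ∠E ≈ 39.30°.
Then ∠D = 180° − ∠F − ∠E ≈ 85.50°.
Law of sines gives EF = DE·sin D/sin F ≈ 84.766.
Median from E: ½√(2·DE² + 2·EF² − FD²) ≈ 72.836.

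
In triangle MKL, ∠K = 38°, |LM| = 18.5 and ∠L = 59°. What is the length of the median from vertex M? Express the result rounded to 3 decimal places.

m_M ≈ 16.747

The third angle is ∠M = 180° − ∠K − ∠L = 83.00°.
Law of sines: |KL| = |LM|·sin M/sin K ≈ 29.825.
Law of sines: |MK| = |LM|·sin L/sin K ≈ 25.757.
Median from M: ½√(2·|LM|² + 2·|MK|² − |KL|²) ≈ 16.747.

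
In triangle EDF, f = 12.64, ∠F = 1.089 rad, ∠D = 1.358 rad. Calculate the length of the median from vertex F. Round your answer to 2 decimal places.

9.95

The third angle is ∠E = π − ∠D − ∠F = 0.695 rad.
Law of sines: e = f·sin E/sin F ≈ 9.1298.
Law of sines: d = f·sin D/sin F ≈ 13.942.
Median from F: ½√(2·e² + 2·d² − f²) ≈ 9.9461.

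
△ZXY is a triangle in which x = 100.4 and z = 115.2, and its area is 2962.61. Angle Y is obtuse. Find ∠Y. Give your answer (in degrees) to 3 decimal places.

From area = ½·z·x·sin Y, we get sin Y = 2·area/(z·x) ≈ 0.51229.
Taking the obtuse solution, ∠Y ≈ 149.18°.

∠Y ≈ 149.183°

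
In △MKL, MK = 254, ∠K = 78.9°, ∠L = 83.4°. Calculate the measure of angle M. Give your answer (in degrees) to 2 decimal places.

The third angle is ∠M = 180° − ∠K − ∠L = 17.70°.

∠M ≈ 17.70°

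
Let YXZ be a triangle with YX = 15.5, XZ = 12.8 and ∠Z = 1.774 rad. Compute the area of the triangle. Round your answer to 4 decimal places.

Law of sines: sin Y = XZ·sin Z/YX ≈ 0.80882.
Since YX ≥ XZ, only the acute value applies: ∠Y ≈ 0.942 rad.
Then ∠X = π − ∠Z − ∠Y ≈ 0.425 rad.
Law of sines gives ZY = YX·sin X/sin Z ≈ 6.5318.
Area = ½·YX·XZ·sin X ≈ 40.944.

40.9436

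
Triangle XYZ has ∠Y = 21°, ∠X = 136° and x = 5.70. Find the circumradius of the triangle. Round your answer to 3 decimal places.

The third angle is ∠Z = 180° − ∠X − ∠Y = 23.00°.
Law of sines: y = x·sin Y/sin X ≈ 2.9406.
Law of sines: z = x·sin Z/sin X ≈ 3.2061.
Circumradius = x/(2 sin X) ≈ 4.1027.

4.103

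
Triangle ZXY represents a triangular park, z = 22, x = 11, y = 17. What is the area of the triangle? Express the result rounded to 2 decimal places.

91.65

Semiperimeter s = (22 + 11 + 17)/2 = 25.
Heron's formula: area = √(25·3·14·8) ≈ 91.652.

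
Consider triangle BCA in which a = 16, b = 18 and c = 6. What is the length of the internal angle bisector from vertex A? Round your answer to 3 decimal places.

By the law of cosines, cos A = (b² + c² − a²) / (2·b·c) ≈ 0.48148, so ∠A ≈ 61.22°.
The bisector from A has length 2·b·c·cos(∠A/2)/(b+c) ≈ 7.746.

t_A ≈ 7.746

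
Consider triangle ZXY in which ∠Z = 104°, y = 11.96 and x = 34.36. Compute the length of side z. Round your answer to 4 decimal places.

By the law of cosines, z² = x² + y² − 2·x·y·cos Z = 1522.5, so z ≈ 39.019.

39.0190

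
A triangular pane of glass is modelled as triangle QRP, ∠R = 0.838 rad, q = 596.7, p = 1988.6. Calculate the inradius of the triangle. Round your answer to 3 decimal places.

By the law of cosines, r² = p² + q² − 2·p·q·cos R = 2.723e+06, so r ≈ 1650.2.
Area = ½·p·q·sin R ≈ 4.41e+05.
Semiperimeter s = (596.7+1650.2+1988.6)/2 = 2117.7.
Inradius = area/s = 4.41e+05/2117.7 ≈ 208.24.

208.243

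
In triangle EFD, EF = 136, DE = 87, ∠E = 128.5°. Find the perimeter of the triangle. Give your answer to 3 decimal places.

By the law of cosines, FD² = DE² + EF² − 2·DE·EF·cos E = 40796, so FD ≈ 201.98.
Semiperimeter s = (201.98+87+136)/2 = 212.49.
Perimeter = 201.98 + 87 + 136 = 424.98.

perimeter ≈ 424.981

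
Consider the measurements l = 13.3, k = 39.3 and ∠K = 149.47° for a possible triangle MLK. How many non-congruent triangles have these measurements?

l·sin K = 13.3·sin(149.47°) ≈ 6.756.
Since ∠K is not acute, a triangle exists only if k > l; here k > l, so there is exactly one triangle.

1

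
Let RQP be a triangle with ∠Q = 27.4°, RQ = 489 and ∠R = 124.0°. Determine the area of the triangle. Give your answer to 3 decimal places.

The third angle is ∠P = 180° − ∠R − ∠Q = 28.60°.
Law of sines: QP = RQ·sin R/sin P ≈ 846.89.
Law of sines: PR = RQ·sin Q/sin P ≈ 470.11.
Area = ½·RQ·QP·sin Q ≈ 95291.

95291.093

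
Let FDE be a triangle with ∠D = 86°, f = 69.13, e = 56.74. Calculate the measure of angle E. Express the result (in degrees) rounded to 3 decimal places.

40.974

By the law of cosines, d² = e² + f² − 2·e·f·cos D = 7451.2, so d ≈ 86.32.
Law of cosines again: cos E = (f² + d² − e²)/(2·f·d) ≈ 0.75500, so ∠E ≈ 40.97°.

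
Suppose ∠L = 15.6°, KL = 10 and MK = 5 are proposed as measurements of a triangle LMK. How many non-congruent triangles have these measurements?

2

KL·sin L = 10·sin(15.6°) ≈ 2.689.
Since KL sin L < MK < KL (2.689 < 5 < 10), two triangles exist.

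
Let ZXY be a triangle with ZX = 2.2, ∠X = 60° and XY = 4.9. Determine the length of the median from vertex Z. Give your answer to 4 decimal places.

By the law of cosines, YZ² = ZX² + XY² − 2·ZX·XY·cos X = 18.07, so YZ ≈ 4.2509.
Median from Z: ½√(2·YZ² + 2·ZX² − XY²) ≈ 2.3351.

m_Z ≈ 2.3351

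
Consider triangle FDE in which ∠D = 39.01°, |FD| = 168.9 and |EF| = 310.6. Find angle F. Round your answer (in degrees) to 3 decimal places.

120.974

Law of sines: sin E = |FD|·sin D/|EF| ≈ 0.34229.
Since |EF| ≥ |FD|, only the acute value applies: ∠E ≈ 20.02°.
Then ∠F = 180° − ∠D − ∠E ≈ 120.97°.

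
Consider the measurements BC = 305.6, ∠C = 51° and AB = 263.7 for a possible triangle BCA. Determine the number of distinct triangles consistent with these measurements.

2

BC·sin C = 305.6·sin(51°) ≈ 237.5.
Since BC sin C < AB < BC (237.5 < 263.7 < 305.6), two triangles exist.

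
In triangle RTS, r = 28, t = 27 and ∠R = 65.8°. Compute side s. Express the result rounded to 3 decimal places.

24.391

Law of sines: sin T = t·sin R/r ≈ 0.87954.
Since r ≥ t, only the acute value applies: ∠T ≈ 61.59°.
Then ∠S = 180° − ∠R − ∠T ≈ 52.61°.
Law of sines gives s = r·sin S/sin R ≈ 24.391.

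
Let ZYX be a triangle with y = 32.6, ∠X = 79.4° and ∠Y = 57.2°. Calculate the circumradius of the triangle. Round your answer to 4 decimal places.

R ≈ 19.3917

The third angle is ∠Z = 180° − ∠Y − ∠X = 43.40°.
Law of sines: z = y·sin Z/sin Y ≈ 26.648.
Law of sines: x = y·sin X/sin Y ≈ 38.122.
Circumradius = y/(2 sin Y) ≈ 19.392.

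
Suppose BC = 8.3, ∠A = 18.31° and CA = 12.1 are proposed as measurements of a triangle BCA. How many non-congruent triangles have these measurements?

2

CA·sin A = 12.1·sin(18.31°) ≈ 3.801.
Since CA sin A < BC < CA (3.801 < 8.3 < 12.1), two triangles exist.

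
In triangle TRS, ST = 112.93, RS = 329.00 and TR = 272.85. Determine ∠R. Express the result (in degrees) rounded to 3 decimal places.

18.822

By the law of cosines, cos R = (TR² + RS² − ST²) / (2·TR·RS) ≈ 0.94653, so ∠R ≈ 18.82°.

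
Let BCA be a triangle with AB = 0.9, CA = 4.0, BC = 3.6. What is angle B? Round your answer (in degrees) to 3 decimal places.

110.129

By the law of cosines, cos B = (AB² + BC² − CA²) / (2·AB·BC) ≈ -0.34414, so ∠B ≈ 110.13°.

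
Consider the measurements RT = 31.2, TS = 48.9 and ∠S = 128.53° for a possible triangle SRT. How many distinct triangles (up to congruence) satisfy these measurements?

TS·sin S = 48.9·sin(128.53°) ≈ 38.25.
Since ∠S is not acute, a triangle exists only if RT > TS; here RT ≤ TS, so there is no triangle.

0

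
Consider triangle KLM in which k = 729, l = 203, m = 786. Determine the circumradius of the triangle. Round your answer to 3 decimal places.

R ≈ 397.653

By the law of cosines, cos K = (l² + m² − k²) / (2·l·m) ≈ 0.39974, so ∠K ≈ 66.44°.
Circumradius = k/(2 sin K) ≈ 397.65.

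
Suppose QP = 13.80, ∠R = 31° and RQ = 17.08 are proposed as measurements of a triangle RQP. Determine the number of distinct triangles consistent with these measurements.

2

RQ·sin R = 17.08·sin(31°) ≈ 8.797.
Since RQ sin R < QP < RQ (8.797 < 13.80 < 17.08), two triangles exist.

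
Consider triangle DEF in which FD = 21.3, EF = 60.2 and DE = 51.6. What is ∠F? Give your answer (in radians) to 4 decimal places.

By the law of cosines, cos F = (EF² + FD² − DE²) / (2·EF·FD) ≈ 0.55183, so ∠F ≈ 0.986 rad.

∠F ≈ 0.9862 rad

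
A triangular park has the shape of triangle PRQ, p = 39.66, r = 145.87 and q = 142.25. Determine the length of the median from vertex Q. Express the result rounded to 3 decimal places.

Median from Q: ½√(2·p² + 2·r² − q²) ≈ 79.792.

79.792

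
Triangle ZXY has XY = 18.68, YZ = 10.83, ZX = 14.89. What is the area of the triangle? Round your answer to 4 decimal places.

area ≈ 80.5910

Semiperimeter s = (18.68 + 10.83 + 14.89)/2 = 22.2.
Heron's formula: area = √(22.2·3.52·11.37·7.31) ≈ 80.591.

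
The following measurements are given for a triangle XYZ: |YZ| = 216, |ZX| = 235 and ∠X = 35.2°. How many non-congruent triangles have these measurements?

|ZX|·sin X = 235·sin(35.2°) ≈ 135.5.
Since |ZX| sin X < |YZ| < |ZX| (135.5 < 216 < 235), two triangles exist.

2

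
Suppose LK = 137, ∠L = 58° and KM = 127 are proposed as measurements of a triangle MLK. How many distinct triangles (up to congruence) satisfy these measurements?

2

LK·sin L = 137·sin(58°) ≈ 116.2.
Since LK sin L < KM < LK (116.2 < 127 < 137), two triangles exist.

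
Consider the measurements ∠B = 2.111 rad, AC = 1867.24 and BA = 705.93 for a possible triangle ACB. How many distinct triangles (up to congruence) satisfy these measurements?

1

BA·sin B = 705.93·sin(2.111 rad) ≈ 605.4.
Since ∠B is not acute, a triangle exists only if AC > BA; here AC > BA, so there is exactly one triangle.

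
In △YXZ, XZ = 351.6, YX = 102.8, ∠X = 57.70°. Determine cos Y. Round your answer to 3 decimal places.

By the law of cosines, ZY² = YX² + XZ² − 2·YX·XZ·cos X = 95563, so ZY ≈ 309.13.
Law of cosines again: cos Y = (ZY² + YX² − XZ²)/(2·ZY·YX) ≈ -0.27522, so ∠Y ≈ 105.97°.

-0.275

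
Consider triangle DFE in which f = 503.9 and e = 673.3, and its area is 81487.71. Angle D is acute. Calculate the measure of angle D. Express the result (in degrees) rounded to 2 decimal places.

From area = ½·f·e·sin D, we get sin D = 2·area/(f·e) ≈ 0.48036.
Taking the acute solution, ∠D ≈ 28.71°.

∠D ≈ 28.71°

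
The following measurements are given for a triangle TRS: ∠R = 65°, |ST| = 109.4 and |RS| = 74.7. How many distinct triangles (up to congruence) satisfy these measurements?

|RS|·sin R = 74.7·sin(65°) ≈ 67.7.
Since |ST| ≥ |RS|, exactly one triangle exists.

1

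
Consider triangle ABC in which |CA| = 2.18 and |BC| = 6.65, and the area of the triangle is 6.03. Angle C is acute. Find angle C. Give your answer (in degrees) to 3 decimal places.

From area = ½·|BC|·|CA|·sin C, we get sin C = 2·area/(|BC|·|CA|) ≈ 0.83190.
Taking the acute solution, ∠C ≈ 56.29°.

56.294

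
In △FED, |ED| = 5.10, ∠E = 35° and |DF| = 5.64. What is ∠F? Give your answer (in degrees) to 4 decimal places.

31.2424

Law of sines: sin F = |ED|·sin E/|DF| ≈ 0.51866.
Since |DF| ≥ |ED|, only the acute value applies: ∠F ≈ 31.24°.
Then ∠D = 180° − ∠E − ∠F ≈ 113.76°.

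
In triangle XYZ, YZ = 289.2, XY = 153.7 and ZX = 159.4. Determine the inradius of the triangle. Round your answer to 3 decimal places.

28.799

Semiperimeter s = (289.2 + 159.4 + 153.7)/2 = 301.15.
Heron's formula: area = √(301.15·11.95·141.75·147.45) ≈ 8672.8.
Inradius = area/s = 8672.8/301.15 ≈ 28.799.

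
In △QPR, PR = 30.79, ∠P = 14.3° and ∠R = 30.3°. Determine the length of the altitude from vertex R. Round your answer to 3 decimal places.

The third angle is ∠Q = 180° − ∠P − ∠R = 135.40°.
Law of sines: RQ = PR·sin P/sin Q ≈ 10.831.
Law of sines: QP = PR·sin R/sin Q ≈ 22.124.
Area = ½·PR·RQ·sin R ≈ 84.127.
The altitude from R has length 2·area/QP ≈ 7.6051.

7.605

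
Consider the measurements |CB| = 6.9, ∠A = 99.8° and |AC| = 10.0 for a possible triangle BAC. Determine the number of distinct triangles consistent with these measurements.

|AC|·sin A = 10.0·sin(99.8°) ≈ 9.854.
Since ∠A is not acute, a triangle exists only if |CB| > |AC|; here |CB| ≤ |AC|, so there is no triangle.

0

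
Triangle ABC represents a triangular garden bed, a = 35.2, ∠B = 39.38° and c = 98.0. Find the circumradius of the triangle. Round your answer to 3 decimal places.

R ≈ 58.499

By the law of cosines, b² = c² + a² − 2·c·a·cos B = 5510.3, so b ≈ 74.231.
Area = ½·c·a·sin B ≈ 1094.3.
Circumradius = b/(2 sin B) ≈ 58.499.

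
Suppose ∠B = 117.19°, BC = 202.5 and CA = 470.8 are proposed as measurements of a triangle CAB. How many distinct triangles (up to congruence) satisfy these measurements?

BC·sin B = 202.5·sin(117.19°) ≈ 180.1.
Since ∠B is not acute, a triangle exists only if CA > BC; here CA > BC, so there is exactly one triangle.

1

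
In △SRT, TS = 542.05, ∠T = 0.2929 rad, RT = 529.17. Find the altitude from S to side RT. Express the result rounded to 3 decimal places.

By the law of cosines, SR² = RT² + TS² − 2·RT·TS·cos T = 24598, so SR ≈ 156.84.
Area = ½·RT·TS·sin T ≈ 41409.
The altitude from S has length 2·area/RT ≈ 156.51.

156.506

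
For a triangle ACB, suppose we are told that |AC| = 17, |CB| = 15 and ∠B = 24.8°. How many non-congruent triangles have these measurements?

1

|CB|·sin B = 15·sin(24.8°) ≈ 6.292.
Since |AC| ≥ |CB|, exactly one triangle exists.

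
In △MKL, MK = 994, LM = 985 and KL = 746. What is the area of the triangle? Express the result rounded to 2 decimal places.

Semiperimeter s = (746 + 985 + 994)/2 = 1362.5.
Heron's formula: area = √(1362.5·616.5·377.5·368.5) ≈ 3.4183e+05.

area ≈ 341831.45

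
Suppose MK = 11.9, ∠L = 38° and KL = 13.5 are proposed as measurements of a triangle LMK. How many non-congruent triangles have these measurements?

KL·sin L = 13.5·sin(38°) ≈ 8.311.
Since KL sin L < MK < KL (8.311 < 11.9 < 13.5), two triangles exist.

2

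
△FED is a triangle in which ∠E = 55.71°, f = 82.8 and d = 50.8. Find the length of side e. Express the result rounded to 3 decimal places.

By the law of cosines, e² = d² + f² − 2·d·f·cos E = 4697, so e ≈ 68.535.

68.535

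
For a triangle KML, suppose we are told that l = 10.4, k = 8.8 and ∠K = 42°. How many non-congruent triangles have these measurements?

2

l·sin K = 10.4·sin(42°) ≈ 6.959.
Since l sin K < k < l (6.959 < 8.8 < 10.4), two triangles exist.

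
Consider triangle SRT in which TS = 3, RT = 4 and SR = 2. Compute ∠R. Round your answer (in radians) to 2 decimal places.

By the law of cosines, cos R = (SR² + RT² − TS²) / (2·SR·RT) ≈ 0.68750, so ∠R ≈ 0.813 rad.

0.81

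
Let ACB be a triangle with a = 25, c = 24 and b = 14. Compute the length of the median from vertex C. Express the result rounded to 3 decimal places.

Median from C: ½√(2·b² + 2·a² − c²) ≈ 16.325.

m_C ≈ 16.325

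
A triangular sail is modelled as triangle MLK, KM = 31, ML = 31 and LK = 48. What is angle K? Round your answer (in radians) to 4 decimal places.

By the law of cosines, cos K = (LK² + KM² − ML²) / (2·LK·KM) ≈ 0.77419, so ∠K ≈ 0.685 rad.

0.6854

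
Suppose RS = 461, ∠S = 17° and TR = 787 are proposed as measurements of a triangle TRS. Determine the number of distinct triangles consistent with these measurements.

RS·sin S = 461·sin(17°) ≈ 134.8.
Since TR ≥ RS, exactly one triangle exists.

1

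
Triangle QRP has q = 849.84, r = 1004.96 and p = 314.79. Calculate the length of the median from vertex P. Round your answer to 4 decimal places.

917.2312

Median from P: ½√(2·q² + 2·r² − p²) ≈ 917.23.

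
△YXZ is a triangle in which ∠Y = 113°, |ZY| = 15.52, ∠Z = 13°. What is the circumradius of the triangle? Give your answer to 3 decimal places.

R ≈ 9.592

The third angle is ∠X = 180° − ∠Z − ∠Y = 54.00°.
Law of sines: |XZ| = |ZY|·sin Y/sin X ≈ 17.659.
Law of sines: |YX| = |ZY|·sin Z/sin X ≈ 4.3154.
Circumradius = |ZY|/(2 sin X) ≈ 9.5919.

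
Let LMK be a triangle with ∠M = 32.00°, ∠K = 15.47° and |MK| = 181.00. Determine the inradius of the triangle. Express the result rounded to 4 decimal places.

The third angle is ∠L = 180° − ∠M − ∠K = 132.53°.
Law of sines: |KL| = |MK|·sin M/sin L ≈ 130.16.
Law of sines: |LM| = |MK|·sin K/sin L ≈ 65.514.
Area = ½·|MK|·|KL|·sin K ≈ 3141.9.
Semiperimeter s = (181+130.16+65.514)/2 = 188.34.
Inradius = area/s = 3141.9/188.34 ≈ 16.682.

r ≈ 16.6825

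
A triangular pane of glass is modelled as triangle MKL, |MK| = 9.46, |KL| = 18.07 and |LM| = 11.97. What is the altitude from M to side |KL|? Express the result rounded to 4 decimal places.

Semiperimeter s = (18.07 + 11.97 + 9.46)/2 = 19.75.
Heron's formula: area = √(19.75·1.68·7.78·10.29) ≈ 51.539.
The altitude from M has length 2·area/|KL| ≈ 5.7044.

h_M ≈ 5.7044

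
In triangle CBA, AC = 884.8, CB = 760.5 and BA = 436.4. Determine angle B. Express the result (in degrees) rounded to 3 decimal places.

By the law of cosines, cos B = (CB² + BA² − AC²) / (2·CB·BA) ≈ -0.02119, so ∠B ≈ 91.21°.

∠B ≈ 91.214°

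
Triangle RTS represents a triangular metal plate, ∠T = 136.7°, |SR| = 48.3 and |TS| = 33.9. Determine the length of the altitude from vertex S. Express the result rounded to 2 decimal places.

Law of sines: sin R = |TS|·sin T/|SR| ≈ 0.48135.
Since |SR| ≥ |TS|, only the acute value applies: ∠R ≈ 28.77°.
Then ∠S = 180° − ∠T − ∠R ≈ 14.53°.
Law of sines gives |RT| = |SR|·sin S/sin T ≈ 17.665.
Area = ½·|SR|·|TS|·sin S ≈ 205.35.
The altitude from S has length 2·area/|RT| ≈ 23.249.

23.25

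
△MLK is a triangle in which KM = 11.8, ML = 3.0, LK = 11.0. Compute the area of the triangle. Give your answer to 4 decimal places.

16.3375

Semiperimeter s = (11 + 11.8 + 3)/2 = 12.9.
Heron's formula: area = √(12.9·1.9·1.1·9.9) ≈ 16.337.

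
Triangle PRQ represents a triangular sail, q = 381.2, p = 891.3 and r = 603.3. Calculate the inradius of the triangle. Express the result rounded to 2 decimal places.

96.20

Semiperimeter s = (891.3 + 603.3 + 381.2)/2 = 937.9.
Heron's formula: area = √(937.9·46.6·334.6·556.7) ≈ 90229.
Inradius = area/s = 90229/937.9 ≈ 96.203.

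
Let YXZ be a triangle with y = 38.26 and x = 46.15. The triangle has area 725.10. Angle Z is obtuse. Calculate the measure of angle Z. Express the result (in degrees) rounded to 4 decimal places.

From area = ½·y·x·sin Z, we get sin Z = 2·area/(y·x) ≈ 0.82132.
Taking the obtuse solution, ∠Z ≈ 124.78°.

124.7831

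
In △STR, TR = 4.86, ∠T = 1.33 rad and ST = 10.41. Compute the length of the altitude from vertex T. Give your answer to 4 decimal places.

4.7309

By the law of cosines, RS² = ST² + TR² − 2·ST·TR·cos T = 107.86, so RS ≈ 10.385.
Area = ½·ST·TR·sin T ≈ 24.566.
The altitude from T has length 2·area/RS ≈ 4.7309.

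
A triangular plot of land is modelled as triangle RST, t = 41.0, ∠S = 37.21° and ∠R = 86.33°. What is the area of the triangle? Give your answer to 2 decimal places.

area ≈ 608.57

The third angle is ∠T = 180° − ∠R − ∠S = 56.46°.
Law of sines: r = t·sin R/sin T ≈ 49.089.
Law of sines: s = t·sin S/sin T ≈ 29.747.
Area = ½·t·r·sin S ≈ 608.57.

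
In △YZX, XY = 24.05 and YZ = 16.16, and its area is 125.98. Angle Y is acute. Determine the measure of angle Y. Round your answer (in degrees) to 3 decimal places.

From area = ½·XY·YZ·sin Y, we get sin Y = 2·area/(XY·YZ) ≈ 0.64830.
Taking the acute solution, ∠Y ≈ 40.41°.

40.413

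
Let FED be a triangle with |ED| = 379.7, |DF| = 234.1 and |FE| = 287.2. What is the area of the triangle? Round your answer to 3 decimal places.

Semiperimeter s = (379.7 + 234.1 + 287.2)/2 = 450.5.
Heron's formula: area = √(450.5·70.8·216.4·163.3) ≈ 33573.

area ≈ 33572.660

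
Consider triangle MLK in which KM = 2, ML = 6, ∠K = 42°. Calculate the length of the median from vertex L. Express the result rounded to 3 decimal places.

6.626

Law of sines: sin L = KM·sin K/ML ≈ 0.22304.
Since ML ≥ KM, only the acute value applies: ∠L ≈ 12.89°.
Then ∠M = 180° − ∠K − ∠L ≈ 125.11°.
Law of sines gives LK = ML·sin M/sin K ≈ 7.3351.
Median from L: ½√(2·ML² + 2·LK² − KM²) ≈ 6.6259.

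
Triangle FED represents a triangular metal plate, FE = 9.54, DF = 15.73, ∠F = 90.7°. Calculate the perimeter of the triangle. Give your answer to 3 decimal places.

By the law of cosines, ED² = DF² + FE² − 2·DF·FE·cos F = 342.11, so ED ≈ 18.496.
Semiperimeter s = (18.496+15.73+9.54)/2 = 21.883.
Perimeter = 18.496 + 15.73 + 9.54 = 43.766.

43.766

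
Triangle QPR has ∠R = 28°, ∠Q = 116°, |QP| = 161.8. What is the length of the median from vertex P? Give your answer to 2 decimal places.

The third angle is ∠P = 180° − ∠R − ∠Q = 36.00°.
Law of sines: |PR| = |QP|·sin Q/sin R ≈ 309.76.
Law of sines: |RQ| = |QP|·sin P/sin R ≈ 202.58.
Median from P: ½√(2·|QP|² + 2·|PR|² − |RQ|²) ≈ 225.4.

m_P ≈ 225.40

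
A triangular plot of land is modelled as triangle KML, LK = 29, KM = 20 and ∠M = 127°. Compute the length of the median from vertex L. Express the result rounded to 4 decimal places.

Law of sines: sin L = KM·sin M/LK ≈ 0.55078.
Since LK ≥ KM, only the acute value applies: ∠L ≈ 33.42°.
Then ∠K = 180° − ∠M − ∠L ≈ 19.58°.
Law of sines gives ML = LK·sin K/sin M ≈ 12.169.
Median from L: ½√(2·ML² + 2·LK² − KM²) ≈ 19.863.

m_L ≈ 19.8629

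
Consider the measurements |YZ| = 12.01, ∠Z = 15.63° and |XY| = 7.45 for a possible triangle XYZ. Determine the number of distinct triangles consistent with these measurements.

2

|YZ|·sin Z = 12.01·sin(15.63°) ≈ 3.236.
Since |YZ| sin Z < |XY| < |YZ| (3.236 < 7.45 < 12.01), two triangles exist.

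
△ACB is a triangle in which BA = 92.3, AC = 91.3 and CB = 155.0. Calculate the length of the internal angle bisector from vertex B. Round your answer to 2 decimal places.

By the law of cosines, cos B = (CB² + BA² − AC²) / (2·CB·BA) ≈ 0.84607, so ∠B ≈ 32.21°.
The bisector from B has length 2·CB·BA·cos(∠B/2)/(CB+BA) ≈ 111.16.

t_B ≈ 111.16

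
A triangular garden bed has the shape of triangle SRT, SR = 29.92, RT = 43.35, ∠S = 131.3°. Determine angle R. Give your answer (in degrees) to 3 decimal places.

Law of sines: sin T = SR·sin S/RT ≈ 0.51852.
Since RT ≥ SR, only the acute value applies: ∠T ≈ 31.23°.
Then ∠R = 180° − ∠S − ∠T ≈ 17.47°.

∠R ≈ 17.467°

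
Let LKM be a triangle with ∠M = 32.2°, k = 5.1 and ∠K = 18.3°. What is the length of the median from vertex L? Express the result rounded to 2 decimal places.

3.35

The third angle is ∠L = 180° − ∠K − ∠M = 129.50°.
Law of sines: l = k·sin L/sin K ≈ 12.533.
Law of sines: m = k·sin M/sin K ≈ 8.6552.
Median from L: ½√(2·k² + 2·m² − l²) ≈ 3.3454.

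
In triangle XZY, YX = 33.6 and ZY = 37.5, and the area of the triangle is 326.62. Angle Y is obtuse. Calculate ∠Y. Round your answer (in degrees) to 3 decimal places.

∠Y ≈ 148.772°

From area = ½·ZY·YX·sin Y, we get sin Y = 2·area/(ZY·YX) ≈ 0.51844.
Taking the obtuse solution, ∠Y ≈ 148.77°.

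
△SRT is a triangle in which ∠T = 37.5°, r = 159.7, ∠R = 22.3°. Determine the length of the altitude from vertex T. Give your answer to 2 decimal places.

The third angle is ∠S = 180° − ∠R − ∠T = 120.20°.
Law of sines: s = r·sin S/sin R ≈ 363.74.
Law of sines: t = r·sin T/sin R ≈ 256.21.
Area = ½·r·s·sin T ≈ 17681.
The altitude from T has length 2·area/t ≈ 138.02.

h_T ≈ 138.02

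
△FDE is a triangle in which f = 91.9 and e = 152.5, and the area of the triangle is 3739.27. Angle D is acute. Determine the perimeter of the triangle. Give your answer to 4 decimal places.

From area = ½·e·f·sin D, we get sin D = 2·area/(e·f) ≈ 0.53362.
Taking the acute solution, ∠D ≈ 32.25°.
Law of cosines then gives d ≈ 89.424.
Perimeter = 91.9 + 89.424 + 152.5 = 333.82.

333.8238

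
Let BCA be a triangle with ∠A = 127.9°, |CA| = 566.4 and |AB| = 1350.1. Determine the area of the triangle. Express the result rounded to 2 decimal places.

301704.97

Area = ½·|CA|·|AB|·sin A ≈ 3.017e+05.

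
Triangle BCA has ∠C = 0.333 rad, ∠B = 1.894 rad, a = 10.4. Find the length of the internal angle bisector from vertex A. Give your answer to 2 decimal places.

t_A ≈ 5.73

The third angle is ∠A = π − ∠B − ∠C = 0.915 rad.
Law of sines: b = a·sin B/sin A ≈ 12.446.
Law of sines: c = a·sin C/sin A ≈ 4.2907.
The bisector from A has length 2·b·c·cos(∠A/2)/(b+c) ≈ 5.7258.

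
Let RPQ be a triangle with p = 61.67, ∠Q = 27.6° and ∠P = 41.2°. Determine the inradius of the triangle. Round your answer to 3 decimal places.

The third angle is ∠R = 180° − ∠P − ∠Q = 111.20°.
Law of sines: r = p·sin R/sin P ≈ 87.289.
Law of sines: q = p·sin Q/sin P ≈ 43.376.
Area = ½·p·r·sin Q ≈ 1247.
Semiperimeter s = (87.289+61.67+43.376)/2 = 96.168.
Inradius = area/s = 1247/96.168 ≈ 12.967.

12.967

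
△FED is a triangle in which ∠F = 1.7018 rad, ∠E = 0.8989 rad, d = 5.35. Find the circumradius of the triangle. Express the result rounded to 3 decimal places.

The third angle is ∠D = π − ∠F − ∠E = 0.5409 rad.
Law of sines: f = d·sin F/sin D ≈ 10.301.
Law of sines: e = d·sin E/sin D ≈ 8.1319.
Circumradius = d/(2 sin D) ≈ 5.1952.

R ≈ 5.195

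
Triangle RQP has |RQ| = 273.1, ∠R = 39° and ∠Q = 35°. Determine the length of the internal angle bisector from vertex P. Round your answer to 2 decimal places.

The third angle is ∠P = 180° − ∠R − ∠Q = 106.00°.
Law of sines: |QP| = |RQ|·sin R/sin P ≈ 178.79.
Law of sines: |PR| = |RQ|·sin Q/sin P ≈ 162.96.
The bisector from P has length 2·|QP|·|PR|·cos(∠P/2)/(|QP|+|PR|) ≈ 102.61.

102.61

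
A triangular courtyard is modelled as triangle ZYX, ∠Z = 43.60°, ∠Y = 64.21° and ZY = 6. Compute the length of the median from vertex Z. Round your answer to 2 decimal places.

The third angle is ∠X = 180° − ∠Z − ∠Y = 72.19°.
Law of sines: YX = ZY·sin Z/sin X ≈ 4.346.
Law of sines: XZ = ZY·sin Y/sin X ≈ 5.6743.
Median from Z: ½√(2·XZ² + 2·ZY² − YX²) ≈ 5.4201.

m_Z ≈ 5.42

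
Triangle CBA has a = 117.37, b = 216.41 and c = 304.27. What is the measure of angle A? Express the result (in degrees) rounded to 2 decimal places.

17.44

By the law of cosines, cos A = (c² + b² − a²) / (2·c·b) ≈ 0.95401, so ∠A ≈ 17.44°.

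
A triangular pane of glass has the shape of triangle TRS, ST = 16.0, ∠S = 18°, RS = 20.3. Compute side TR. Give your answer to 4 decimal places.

By the law of cosines, TR² = RS² + ST² − 2·RS·ST·cos S = 50.284, so TR ≈ 7.0911.

7.0911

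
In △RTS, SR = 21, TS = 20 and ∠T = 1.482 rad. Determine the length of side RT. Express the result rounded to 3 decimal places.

8.418

Law of sines: sin R = TS·sin T/SR ≈ 0.94863.
Since SR ≥ TS, only the acute value applies: ∠R ≈ 1.249 rad.
Then ∠S = π − ∠T − ∠R ≈ 0.411 rad.
Law of sines gives RT = SR·sin S/sin T ≈ 8.4178.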